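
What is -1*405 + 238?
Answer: -167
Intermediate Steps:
-1*405 + 238 = -405 + 238 = -167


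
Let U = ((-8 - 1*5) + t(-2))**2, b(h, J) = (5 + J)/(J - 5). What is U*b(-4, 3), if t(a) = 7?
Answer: -144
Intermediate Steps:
b(h, J) = (5 + J)/(-5 + J)
U = 36 (U = ((-8 - 1*5) + 7)**2 = ((-8 - 5) + 7)**2 = (-13 + 7)**2 = (-6)**2 = 36)
U*b(-4, 3) = 36*((5 + 3)/(-5 + 3)) = 36*(8/(-2)) = 36*(-1/2*8) = 36*(-4) = -144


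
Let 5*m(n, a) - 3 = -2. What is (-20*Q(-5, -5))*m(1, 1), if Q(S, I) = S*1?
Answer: 20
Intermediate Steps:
m(n, a) = 1/5 (m(n, a) = 3/5 + (1/5)*(-2) = 3/5 - 2/5 = 1/5)
Q(S, I) = S
(-20*Q(-5, -5))*m(1, 1) = -20*(-5)*(1/5) = 100*(1/5) = 20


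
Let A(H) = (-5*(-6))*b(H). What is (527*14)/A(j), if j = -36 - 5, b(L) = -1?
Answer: -3689/15 ≈ -245.93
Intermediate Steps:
j = -41
A(H) = -30 (A(H) = -5*(-6)*(-1) = 30*(-1) = -30)
(527*14)/A(j) = (527*14)/(-30) = 7378*(-1/30) = -3689/15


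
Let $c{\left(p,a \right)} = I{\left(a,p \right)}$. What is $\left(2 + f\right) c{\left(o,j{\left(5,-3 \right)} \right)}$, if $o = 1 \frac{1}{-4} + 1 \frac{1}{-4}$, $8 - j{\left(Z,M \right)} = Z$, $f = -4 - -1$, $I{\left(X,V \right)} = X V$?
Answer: $\frac{3}{2} \approx 1.5$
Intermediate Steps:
$I{\left(X,V \right)} = V X$
$f = -3$ ($f = -4 + 1 = -3$)
$j{\left(Z,M \right)} = 8 - Z$
$o = - \frac{1}{2}$ ($o = 1 \left(- \frac{1}{4}\right) + 1 \left(- \frac{1}{4}\right) = - \frac{1}{4} - \frac{1}{4} = - \frac{1}{2} \approx -0.5$)
$c{\left(p,a \right)} = a p$ ($c{\left(p,a \right)} = p a = a p$)
$\left(2 + f\right) c{\left(o,j{\left(5,-3 \right)} \right)} = \left(2 - 3\right) \left(8 - 5\right) \left(- \frac{1}{2}\right) = - \frac{\left(8 - 5\right) \left(-1\right)}{2} = - \frac{3 \left(-1\right)}{2} = \left(-1\right) \left(- \frac{3}{2}\right) = \frac{3}{2}$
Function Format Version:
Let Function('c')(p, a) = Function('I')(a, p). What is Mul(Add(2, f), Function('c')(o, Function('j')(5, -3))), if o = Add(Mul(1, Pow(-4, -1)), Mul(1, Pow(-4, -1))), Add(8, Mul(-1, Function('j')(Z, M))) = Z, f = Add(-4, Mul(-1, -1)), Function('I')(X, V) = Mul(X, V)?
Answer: Rational(3, 2) ≈ 1.5000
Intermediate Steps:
Function('I')(X, V) = Mul(V, X)
f = -3 (f = Add(-4, 1) = -3)
Function('j')(Z, M) = Add(8, Mul(-1, Z))
o = Rational(-1, 2) (o = Add(Mul(1, Rational(-1, 4)), Mul(1, Rational(-1, 4))) = Add(Rational(-1, 4), Rational(-1, 4)) = Rational(-1, 2) ≈ -0.50000)
Function('c')(p, a) = Mul(a, p) (Function('c')(p, a) = Mul(p, a) = Mul(a, p))
Mul(Add(2, f), Function('c')(o, Function('j')(5, -3))) = Mul(Add(2, -3), Mul(Add(8, Mul(-1, 5)), Rational(-1, 2))) = Mul(-1, Mul(Add(8, -5), Rational(-1, 2))) = Mul(-1, Mul(3, Rational(-1, 2))) = Mul(-1, Rational(-3, 2)) = Rational(3, 2)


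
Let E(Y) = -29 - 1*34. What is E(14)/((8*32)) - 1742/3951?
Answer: -694865/1011456 ≈ -0.68699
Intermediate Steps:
E(Y) = -63 (E(Y) = -29 - 34 = -63)
E(14)/((8*32)) - 1742/3951 = -63/(8*32) - 1742/3951 = -63/256 - 1742*1/3951 = -63*1/256 - 1742/3951 = -63/256 - 1742/3951 = -694865/1011456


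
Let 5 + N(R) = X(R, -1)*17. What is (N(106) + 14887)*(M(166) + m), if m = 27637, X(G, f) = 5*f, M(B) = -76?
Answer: 407820117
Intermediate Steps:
N(R) = -90 (N(R) = -5 + (5*(-1))*17 = -5 - 5*17 = -5 - 85 = -90)
(N(106) + 14887)*(M(166) + m) = (-90 + 14887)*(-76 + 27637) = 14797*27561 = 407820117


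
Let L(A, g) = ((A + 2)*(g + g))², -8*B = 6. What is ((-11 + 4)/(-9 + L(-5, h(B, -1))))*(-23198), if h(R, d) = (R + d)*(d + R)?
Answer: 10392704/21033 ≈ 494.11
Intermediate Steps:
B = -¾ (B = -⅛*6 = -¾ ≈ -0.75000)
h(R, d) = (R + d)² (h(R, d) = (R + d)*(R + d) = (R + d)²)
L(A, g) = 4*g²*(2 + A)² (L(A, g) = ((2 + A)*(2*g))² = (2*g*(2 + A))² = 4*g²*(2 + A)²)
((-11 + 4)/(-9 + L(-5, h(B, -1))))*(-23198) = ((-11 + 4)/(-9 + 4*((-¾ - 1)²)²*(2 - 5)²))*(-23198) = -7/(-9 + 4*((-7/4)²)²*(-3)²)*(-23198) = -7/(-9 + 4*(49/16)²*9)*(-23198) = -7/(-9 + 4*(2401/256)*9)*(-23198) = -7/(-9 + 21609/64)*(-23198) = -7/21033/64*(-23198) = -7*64/21033*(-23198) = -448/21033*(-23198) = 10392704/21033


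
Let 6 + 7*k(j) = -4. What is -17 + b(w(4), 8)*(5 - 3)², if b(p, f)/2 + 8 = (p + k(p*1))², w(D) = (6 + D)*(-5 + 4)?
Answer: 47231/49 ≈ 963.90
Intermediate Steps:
k(j) = -10/7 (k(j) = -6/7 + (⅐)*(-4) = -6/7 - 4/7 = -10/7)
w(D) = -6 - D (w(D) = (6 + D)*(-1) = -6 - D)
b(p, f) = -16 + 2*(-10/7 + p)² (b(p, f) = -16 + 2*(p - 10/7)² = -16 + 2*(-10/7 + p)²)
-17 + b(w(4), 8)*(5 - 3)² = -17 + (-16 + 2*(-10 + 7*(-6 - 1*4))²/49)*(5 - 3)² = -17 + (-16 + 2*(-10 + 7*(-6 - 4))²/49)*2² = -17 + (-16 + 2*(-10 + 7*(-10))²/49)*4 = -17 + (-16 + 2*(-10 - 70)²/49)*4 = -17 + (-16 + (2/49)*(-80)²)*4 = -17 + (-16 + (2/49)*6400)*4 = -17 + (-16 + 12800/49)*4 = -17 + (12016/49)*4 = -17 + 48064/49 = 47231/49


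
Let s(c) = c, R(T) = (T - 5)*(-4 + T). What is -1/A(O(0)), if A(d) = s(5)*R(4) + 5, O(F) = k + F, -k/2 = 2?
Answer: -1/5 ≈ -0.20000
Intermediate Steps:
k = -4 (k = -2*2 = -4)
O(F) = -4 + F
R(T) = (-5 + T)*(-4 + T)
A(d) = 5 (A(d) = 5*(20 + 4**2 - 9*4) + 5 = 5*(20 + 16 - 36) + 5 = 5*0 + 5 = 0 + 5 = 5)
-1/A(O(0)) = -1/5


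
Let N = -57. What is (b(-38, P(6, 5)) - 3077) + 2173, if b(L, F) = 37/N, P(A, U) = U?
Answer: -51565/57 ≈ -904.65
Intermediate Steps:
b(L, F) = -37/57 (b(L, F) = 37/(-57) = 37*(-1/57) = -37/57)
(b(-38, P(6, 5)) - 3077) + 2173 = (-37/57 - 3077) + 2173 = -175426/57 + 2173 = -51565/57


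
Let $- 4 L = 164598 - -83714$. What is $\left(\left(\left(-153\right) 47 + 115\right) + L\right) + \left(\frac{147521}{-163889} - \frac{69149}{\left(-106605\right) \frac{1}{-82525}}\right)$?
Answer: $- \frac{38972146716352}{317661579} \approx -1.2268 \cdot 10^{5}$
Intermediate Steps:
$L = -62078$ ($L = - \frac{164598 - -83714}{4} = - \frac{164598 + 83714}{4} = \left(- \frac{1}{4}\right) 248312 = -62078$)
$\left(\left(\left(-153\right) 47 + 115\right) + L\right) + \left(\frac{147521}{-163889} - \frac{69149}{\left(-106605\right) \frac{1}{-82525}}\right) = \left(\left(\left(-153\right) 47 + 115\right) - 62078\right) + \left(\frac{147521}{-163889} - \frac{69149}{\left(-106605\right) \frac{1}{-82525}}\right) = \left(\left(-7191 + 115\right) - 62078\right) + \left(147521 \left(- \frac{1}{163889}\right) - \frac{69149}{\left(-106605\right) \left(- \frac{1}{82525}\right)}\right) = \left(-7076 - 62078\right) - \left(\frac{13411}{14899} + \frac{69149}{\frac{21321}{16505}}\right) = -69154 - \frac{17004577882186}{317661579} = - \frac{38972146716352}{317661579}$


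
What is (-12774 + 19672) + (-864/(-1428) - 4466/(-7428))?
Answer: 3049214603/441966 ≈ 6899.2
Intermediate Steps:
(-12774 + 19672) + (-864/(-1428) - 4466/(-7428)) = 6898 + (-864*(-1/1428) - 4466*(-1/7428)) = 6898 + (72/119 + 2233/3714) = 6898 + 533135/441966 = 3049214603/441966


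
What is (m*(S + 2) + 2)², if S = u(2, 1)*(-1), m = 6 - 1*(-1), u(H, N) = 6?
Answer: 676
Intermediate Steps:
m = 7 (m = 6 + 1 = 7)
S = -6 (S = 6*(-1) = -6)
(m*(S + 2) + 2)² = (7*(-6 + 2) + 2)² = (7*(-4) + 2)² = (-28 + 2)² = (-26)² = 676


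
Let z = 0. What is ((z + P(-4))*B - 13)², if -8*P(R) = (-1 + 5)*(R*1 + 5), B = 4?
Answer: 225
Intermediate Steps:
P(R) = -5/2 - R/2 (P(R) = -(-1 + 5)*(R*1 + 5)/8 = -(R + 5)/2 = -(5 + R)/2 = -(20 + 4*R)/8 = -5/2 - R/2)
((z + P(-4))*B - 13)² = ((0 + (-5/2 - ½*(-4)))*4 - 13)² = ((0 + (-5/2 + 2))*4 - 13)² = ((0 - ½)*4 - 13)² = (-½*4 - 13)² = (-2 - 13)² = (-15)² = 225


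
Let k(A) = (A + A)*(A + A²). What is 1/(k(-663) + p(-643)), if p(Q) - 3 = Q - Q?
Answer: -1/581989353 ≈ -1.7182e-9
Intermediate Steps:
p(Q) = 3 (p(Q) = 3 + (Q - Q) = 3 + 0 = 3)
k(A) = 2*A*(A + A²) (k(A) = (2*A)*(A + A²) = 2*A*(A + A²))
1/(k(-663) + p(-643)) = 1/(2*(-663)²*(1 - 663) + 3) = 1/(2*439569*(-662) + 3) = 1/(-581989356 + 3) = 1/(-581989353) = -1/581989353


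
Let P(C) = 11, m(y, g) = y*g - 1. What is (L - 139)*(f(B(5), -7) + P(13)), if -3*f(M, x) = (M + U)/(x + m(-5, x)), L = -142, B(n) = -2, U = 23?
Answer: -81490/27 ≈ -3018.1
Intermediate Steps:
m(y, g) = -1 + g*y (m(y, g) = g*y - 1 = -1 + g*y)
f(M, x) = -(23 + M)/(3*(-1 - 4*x)) (f(M, x) = -(M + 23)/(3*(x + (-1 + x*(-5)))) = -(23 + M)/(3*(x + (-1 - 5*x))) = -(23 + M)/(3*(-1 - 4*x)))
(L - 139)*(f(B(5), -7) + P(13)) = (-142 - 139)*((23 - 2)/(3*(1 + 4*(-7))) + 11) = -281*((⅓)*21/(1 - 28) + 11) = -281*((⅓)*21/(-27) + 11) = -281*((⅓)*(-1/27)*21 + 11) = -281*(-7/27 + 11) = -281*290/27 = -81490/27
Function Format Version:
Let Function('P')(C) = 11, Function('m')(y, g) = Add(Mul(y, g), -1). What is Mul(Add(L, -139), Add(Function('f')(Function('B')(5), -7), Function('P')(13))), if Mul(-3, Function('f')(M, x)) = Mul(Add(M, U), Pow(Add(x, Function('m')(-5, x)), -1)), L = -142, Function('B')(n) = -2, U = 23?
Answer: Rational(-81490, 27) ≈ -3018.1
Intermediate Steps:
Function('m')(y, g) = Add(-1, Mul(g, y)) (Function('m')(y, g) = Add(Mul(g, y), -1) = Add(-1, Mul(g, y)))
Function('f')(M, x) = Mul(Rational(-1, 3), Pow(Add(-1, Mul(-4, x)), -1), Add(23, M)) (Function('f')(M, x) = Mul(Rational(-1, 3), Mul(Add(M, 23), Pow(Add(x, Add(-1, Mul(x, -5))), -1))) = Mul(Rational(-1, 3), Mul(Add(23, M), Pow(Add(x, Add(-1, Mul(-5, x))), -1))) = Mul(Rational(-1, 3), Mul(Add(23, M), Pow(Add(-1, Mul(-4, x)), -1))) = Mul(Rational(-1, 3), Mul(Pow(Add(-1, Mul(-4, x)), -1), Add(23, M))) = Mul(Rational(-1, 3), Pow(Add(-1, Mul(-4, x)), -1), Add(23, M)))
Mul(Add(L, -139), Add(Function('f')(Function('B')(5), -7), Function('P')(13))) = Mul(Add(-142, -139), Add(Mul(Rational(1, 3), Pow(Add(1, Mul(4, -7)), -1), Add(23, -2)), 11)) = Mul(-281, Add(Mul(Rational(1, 3), Pow(Add(1, -28), -1), 21), 11)) = Mul(-281, Add(Mul(Rational(1, 3), Pow(-27, -1), 21), 11)) = Mul(-281, Add(Mul(Rational(1, 3), Rational(-1, 27), 21), 11)) = Mul(-281, Add(Rational(-7, 27), 11)) = Mul(-281, Rational(290, 27)) = Rational(-81490, 27)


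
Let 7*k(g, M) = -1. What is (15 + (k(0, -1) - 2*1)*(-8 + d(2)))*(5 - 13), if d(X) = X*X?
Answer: -1320/7 ≈ -188.57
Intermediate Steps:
k(g, M) = -⅐ (k(g, M) = (⅐)*(-1) = -⅐)
d(X) = X²
(15 + (k(0, -1) - 2*1)*(-8 + d(2)))*(5 - 13) = (15 + (-⅐ - 2*1)*(-8 + 2²))*(5 - 13) = (15 + (-⅐ - 2)*(-8 + 4))*(-8) = (15 - 15/7*(-4))*(-8) = (15 + 60/7)*(-8) = (165/7)*(-8) = -1320/7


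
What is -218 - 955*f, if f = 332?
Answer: -317278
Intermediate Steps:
-218 - 955*f = -218 - 955*332 = -218 - 317060 = -317278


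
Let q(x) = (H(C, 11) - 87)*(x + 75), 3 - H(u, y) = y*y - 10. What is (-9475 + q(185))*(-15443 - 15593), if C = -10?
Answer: 1867591300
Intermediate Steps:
H(u, y) = 13 - y**2 (H(u, y) = 3 - (y*y - 10) = 3 - (y**2 - 10) = 3 - (-10 + y**2) = 3 + (10 - y**2) = 13 - y**2)
q(x) = -14625 - 195*x (q(x) = ((13 - 1*11**2) - 87)*(x + 75) = ((13 - 1*121) - 87)*(75 + x) = ((13 - 121) - 87)*(75 + x) = (-108 - 87)*(75 + x) = -195*(75 + x) = -14625 - 195*x)
(-9475 + q(185))*(-15443 - 15593) = (-9475 + (-14625 - 195*185))*(-15443 - 15593) = (-9475 + (-14625 - 36075))*(-31036) = (-9475 - 50700)*(-31036) = -60175*(-31036) = 1867591300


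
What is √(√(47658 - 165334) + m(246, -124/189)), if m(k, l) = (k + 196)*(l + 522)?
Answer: √(914592588 + 7938*I*√29419)/63 ≈ 480.04 + 0.35731*I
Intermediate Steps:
m(k, l) = (196 + k)*(522 + l)
√(√(47658 - 165334) + m(246, -124/189)) = √(√(47658 - 165334) + (102312 + 196*(-124/189) + 522*246 + 246*(-124/189))) = √(√(-117676) + (102312 + 196*(-124*1/189) + 128412 + 246*(-124*1/189))) = √(2*I*√29419 + (102312 + 196*(-124/189) + 128412 + 246*(-124/189))) = √(2*I*√29419 + (102312 - 3472/27 + 128412 - 10168/63)) = √(2*I*√29419 + 43552028/189) = √(43552028/189 + 2*I*√29419)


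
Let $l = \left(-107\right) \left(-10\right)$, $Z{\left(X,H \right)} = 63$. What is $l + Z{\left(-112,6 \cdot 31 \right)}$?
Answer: $1133$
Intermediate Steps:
$l = 1070$
$l + Z{\left(-112,6 \cdot 31 \right)} = 1070 + 63 = 1133$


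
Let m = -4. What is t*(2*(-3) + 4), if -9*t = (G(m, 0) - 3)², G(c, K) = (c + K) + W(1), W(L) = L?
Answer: 8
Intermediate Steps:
G(c, K) = 1 + K + c (G(c, K) = (c + K) + 1 = (K + c) + 1 = 1 + K + c)
t = -4 (t = -((1 + 0 - 4) - 3)²/9 = -(-3 - 3)²/9 = -⅑*(-6)² = -⅑*36 = -4)
t*(2*(-3) + 4) = -4*(2*(-3) + 4) = -4*(-6 + 4) = -4*(-2) = 8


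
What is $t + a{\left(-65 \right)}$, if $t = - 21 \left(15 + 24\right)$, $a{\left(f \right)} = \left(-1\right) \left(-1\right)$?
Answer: $-818$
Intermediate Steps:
$a{\left(f \right)} = 1$
$t = -819$ ($t = \left(-21\right) 39 = -819$)
$t + a{\left(-65 \right)} = -819 + 1 = -818$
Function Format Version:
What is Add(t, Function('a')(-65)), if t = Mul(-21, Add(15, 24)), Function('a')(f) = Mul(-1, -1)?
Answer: -818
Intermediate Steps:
Function('a')(f) = 1
t = -819 (t = Mul(-21, 39) = -819)
Add(t, Function('a')(-65)) = Add(-819, 1) = -818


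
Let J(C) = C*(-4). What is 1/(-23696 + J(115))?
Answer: -1/24156 ≈ -4.1398e-5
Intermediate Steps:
J(C) = -4*C
1/(-23696 + J(115)) = 1/(-23696 - 4*115) = 1/(-23696 - 460) = 1/(-24156) = -1/24156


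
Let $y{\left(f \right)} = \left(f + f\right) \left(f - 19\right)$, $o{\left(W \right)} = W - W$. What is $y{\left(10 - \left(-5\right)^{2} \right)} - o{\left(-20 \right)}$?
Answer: $1020$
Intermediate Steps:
$o{\left(W \right)} = 0$
$y{\left(f \right)} = 2 f \left(-19 + f\right)$
$y{\left(10 - \left(-5\right)^{2} \right)} - o{\left(-20 \right)} = 2 \left(10 - \left(-5\right)^{2}\right) \left(-19 + \left(10 - \left(-5\right)^{2}\right)\right) - 0 = 2 \left(10 - 25\right) \left(-19 + \left(10 - 25\right)\right) + 0 = 2 \left(-15\right) \left(-19 - 15\right) + 0 = 2 \left(-15\right) \left(-34\right) + 0 = 1020 + 0 = 1020$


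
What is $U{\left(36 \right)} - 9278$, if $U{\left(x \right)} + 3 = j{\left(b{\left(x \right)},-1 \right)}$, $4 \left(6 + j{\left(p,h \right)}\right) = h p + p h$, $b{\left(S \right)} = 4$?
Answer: $-9289$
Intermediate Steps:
$j{\left(p,h \right)} = -6 + \frac{h p}{2}$ ($j{\left(p,h \right)} = -6 + \frac{h p + p h}{4} = -6 + \frac{h p + h p}{4} = -6 + \frac{2 h p}{4} = -6 + \frac{h p}{2}$)
$U{\left(x \right)} = -11$ ($U{\left(x \right)} = -3 - \left(6 + \frac{1}{2} \cdot 4\right) = -3 - 8 = -11$)
$U{\left(36 \right)} - 9278 = -11 - 9278 = -9289$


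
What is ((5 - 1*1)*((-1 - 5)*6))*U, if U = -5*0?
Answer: 0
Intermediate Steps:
U = 0
((5 - 1*1)*((-1 - 5)*6))*U = ((5 - 1*1)*((-1 - 5)*6))*0 = ((5 - 1)*(-6*6))*0 = (4*(-36))*0 = -144*0 = 0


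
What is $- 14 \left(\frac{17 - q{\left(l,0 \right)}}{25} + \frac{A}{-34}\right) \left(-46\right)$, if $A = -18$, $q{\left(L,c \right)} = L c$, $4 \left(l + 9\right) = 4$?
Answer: $\frac{331016}{425} \approx 778.86$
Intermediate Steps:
$l = -8$ ($l = -9 + \frac{1}{4} \cdot 4 = -9 + 1 = -8$)
$- 14 \left(\frac{17 - q{\left(l,0 \right)}}{25} + \frac{A}{-34}\right) \left(-46\right) = - 14 \left(\frac{17 - \left(-8\right) 0}{25} - \frac{18}{-34}\right) \left(-46\right) = - 14 \left(\left(17 - 0\right) \frac{1}{25} - - \frac{9}{17}\right) \left(-46\right) = - 14 \left(\left(17 + 0\right) \frac{1}{25} + \frac{9}{17}\right) \left(-46\right) = - 14 \left(17 \cdot \frac{1}{25} + \frac{9}{17}\right) \left(-46\right) = - 14 \left(\frac{17}{25} + \frac{9}{17}\right) \left(-46\right) = \left(-14\right) \frac{514}{425} \left(-46\right) = \left(- \frac{7196}{425}\right) \left(-46\right) = \frac{331016}{425}$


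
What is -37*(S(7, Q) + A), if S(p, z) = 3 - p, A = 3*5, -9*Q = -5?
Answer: -407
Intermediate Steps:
Q = 5/9 (Q = -⅑*(-5) = 5/9 ≈ 0.55556)
A = 15
-37*(S(7, Q) + A) = -37*((3 - 1*7) + 15) = -37*((3 - 7) + 15) = -37*(-4 + 15) = -37*11 = -407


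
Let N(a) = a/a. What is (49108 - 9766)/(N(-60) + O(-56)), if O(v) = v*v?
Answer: 39342/3137 ≈ 12.541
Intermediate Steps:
N(a) = 1
O(v) = v**2
(49108 - 9766)/(N(-60) + O(-56)) = (49108 - 9766)/(1 + (-56)**2) = 39342/(1 + 3136) = 39342/3137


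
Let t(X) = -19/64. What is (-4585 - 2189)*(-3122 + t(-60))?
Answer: 676814049/32 ≈ 2.1150e+7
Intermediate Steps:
t(X) = -19/64 (t(X) = -19*1/64 = -19/64)
(-4585 - 2189)*(-3122 + t(-60)) = (-4585 - 2189)*(-3122 - 19/64) = -6774*(-199827/64) = 676814049/32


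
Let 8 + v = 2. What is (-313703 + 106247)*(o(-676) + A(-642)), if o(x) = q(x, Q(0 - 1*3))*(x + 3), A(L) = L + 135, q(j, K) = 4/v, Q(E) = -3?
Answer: 12101600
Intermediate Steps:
v = -6 (v = -8 + 2 = -6)
q(j, K) = -⅔ (q(j, K) = 4/(-6) = 4*(-⅙) = -⅔)
A(L) = 135 + L
o(x) = -2 - 2*x/3 (o(x) = -2*(x + 3)/3 = -2*(3 + x)/3 = -2 - 2*x/3)
(-313703 + 106247)*(o(-676) + A(-642)) = (-313703 + 106247)*((-2 - ⅔*(-676)) + (135 - 642)) = -207456*((-2 + 1352/3) - 507) = -207456*(1346/3 - 507) = -207456*(-175/3) = 12101600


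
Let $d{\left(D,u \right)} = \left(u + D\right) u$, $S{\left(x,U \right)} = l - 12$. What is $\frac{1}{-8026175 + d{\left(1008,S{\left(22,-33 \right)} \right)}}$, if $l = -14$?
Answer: $- \frac{1}{8051707} \approx -1.242 \cdot 10^{-7}$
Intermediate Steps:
$S{\left(x,U \right)} = -26$ ($S{\left(x,U \right)} = -14 - 12 = -26$)
$d{\left(D,u \right)} = u \left(D + u\right)$ ($d{\left(D,u \right)} = \left(D + u\right) u = u \left(D + u\right)$)
$\frac{1}{-8026175 + d{\left(1008,S{\left(22,-33 \right)} \right)}} = \frac{1}{-8026175 - 26 \left(1008 - 26\right)} = \frac{1}{-8026175 - 25532} = \frac{1}{-8051707} = - \frac{1}{8051707}$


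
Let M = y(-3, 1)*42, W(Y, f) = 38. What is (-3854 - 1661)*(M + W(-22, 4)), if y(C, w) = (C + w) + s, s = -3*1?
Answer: 948580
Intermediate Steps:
s = -3
y(C, w) = -3 + C + w (y(C, w) = (C + w) - 3 = -3 + C + w)
M = -210 (M = (-3 - 3 + 1)*42 = -5*42 = -210)
(-3854 - 1661)*(M + W(-22, 4)) = (-3854 - 1661)*(-210 + 38) = -5515*(-172) = 948580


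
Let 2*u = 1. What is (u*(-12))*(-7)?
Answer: 42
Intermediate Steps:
u = 1/2 (u = (1/2)*1 = 1/2 ≈ 0.50000)
(u*(-12))*(-7) = ((1/2)*(-12))*(-7) = -6*(-7) = 42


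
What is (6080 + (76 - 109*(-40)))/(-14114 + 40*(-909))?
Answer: -5258/25237 ≈ -0.20834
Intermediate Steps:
(6080 + (76 - 109*(-40)))/(-14114 + 40*(-909)) = (6080 + (76 + 4360))/(-14114 - 36360) = (6080 + 4436)/(-50474) = 10516*(-1/50474) = -5258/25237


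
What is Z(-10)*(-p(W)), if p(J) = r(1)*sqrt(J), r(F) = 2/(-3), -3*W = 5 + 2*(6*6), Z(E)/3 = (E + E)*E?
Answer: 400*I*sqrt(231)/3 ≈ 2026.5*I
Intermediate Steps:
Z(E) = 6*E**2 (Z(E) = 3*((E + E)*E) = 3*((2*E)*E) = 3*(2*E**2) = 6*E**2)
W = -77/3 (W = -(5 + 2*(6*6))/3 = -(5 + 2*36)/3 = -(5 + 72)/3 = -1/3*77 = -77/3 ≈ -25.667)
r(F) = -2/3 (r(F) = 2*(-1/3) = -2/3)
p(J) = -2*sqrt(J)/3
Z(-10)*(-p(W)) = (6*(-10)**2)*(-(-2)*sqrt(-77/3)/3) = (6*100)*(-(-2)*I*sqrt(231)/3/3) = 600*(-(-2)*I*sqrt(231)/9) = 600*(2*I*sqrt(231)/9) = 400*I*sqrt(231)/3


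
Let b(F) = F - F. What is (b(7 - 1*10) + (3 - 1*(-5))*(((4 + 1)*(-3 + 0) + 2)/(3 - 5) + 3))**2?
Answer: 5776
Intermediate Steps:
b(F) = 0
(b(7 - 1*10) + (3 - 1*(-5))*(((4 + 1)*(-3 + 0) + 2)/(3 - 5) + 3))**2 = (0 + (3 - 1*(-5))*(((4 + 1)*(-3 + 0) + 2)/(3 - 5) + 3))**2 = (0 + (3 + 5)*((5*(-3) + 2)/(-2) + 3))**2 = (0 + 8*((-15 + 2)*(-1/2) + 3))**2 = (0 + 8*(-13*(-1/2) + 3))**2 = (0 + 8*(13/2 + 3))**2 = (0 + 8*(19/2))**2 = (0 + 76)**2 = 76**2 = 5776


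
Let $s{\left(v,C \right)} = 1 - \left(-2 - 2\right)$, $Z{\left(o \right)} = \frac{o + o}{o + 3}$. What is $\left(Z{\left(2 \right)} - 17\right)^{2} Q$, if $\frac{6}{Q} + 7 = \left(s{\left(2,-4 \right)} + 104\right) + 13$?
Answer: $\frac{39366}{2875} \approx 13.693$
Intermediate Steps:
$Z{\left(o \right)} = \frac{2 o}{3 + o}$
$s{\left(v,C \right)} = 5$ ($s{\left(v,C \right)} = 1 - \left(-2 - 2\right) = 1 - -4 = 1 + 4 = 5$)
$Q = \frac{6}{115}$ ($Q = \frac{6}{-7 + \left(\left(5 + 104\right) + 13\right)} = \frac{6}{-7 + \left(109 + 13\right)} = \frac{6}{-7 + 122} = \frac{6}{115} \approx 0.052174$)
$\left(Z{\left(2 \right)} - 17\right)^{2} Q = \left(2 \cdot 2 \frac{1}{3 + 2} - 17\right)^{2} \cdot \frac{6}{115} = \left(2 \cdot 2 \cdot \frac{1}{5} - 17\right)^{2} \cdot \frac{6}{115} = \left(\frac{4}{5} - 17\right)^{2} \cdot \frac{6}{115} = \left(- \frac{81}{5}\right)^{2} \cdot \frac{6}{115} = \frac{6561}{25} \cdot \frac{6}{115} = \frac{39366}{2875}$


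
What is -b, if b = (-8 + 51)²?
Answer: -1849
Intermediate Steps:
b = 1849 (b = 43² = 1849)
-b = -1*1849 = -1849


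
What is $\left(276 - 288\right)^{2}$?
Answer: $144$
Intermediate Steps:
$\left(276 - 288\right)^{2} = \left(-12\right)^{2} = 144$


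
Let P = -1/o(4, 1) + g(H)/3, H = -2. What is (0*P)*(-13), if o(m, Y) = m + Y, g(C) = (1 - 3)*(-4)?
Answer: 0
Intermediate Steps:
g(C) = 8 (g(C) = -2*(-4) = 8)
o(m, Y) = Y + m
P = 37/15 (P = -1/(1 + 4) + 8/3 = -1/5 + 8*(⅓) = -1*⅕ + 8/3 = -⅕ + 8/3 = 37/15 ≈ 2.4667)
(0*P)*(-13) = (0*(37/15))*(-13) = 0*(-13) = 0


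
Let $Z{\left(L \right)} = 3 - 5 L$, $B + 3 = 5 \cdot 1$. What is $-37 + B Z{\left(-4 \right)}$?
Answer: $9$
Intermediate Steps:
$B = 2$ ($B = -3 + 5 \cdot 1 = -3 + 5 = 2$)
$-37 + B Z{\left(-4 \right)} = -37 + 2 \left(3 - -20\right) = -37 + 2 \left(3 + 20\right) = -37 + 2 \cdot 23 = -37 + 46 = 9$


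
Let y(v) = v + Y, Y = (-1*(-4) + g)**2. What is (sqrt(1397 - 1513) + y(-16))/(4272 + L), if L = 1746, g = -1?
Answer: -7/6018 + I*sqrt(29)/3009 ≈ -0.0011632 + 0.0017897*I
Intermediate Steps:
Y = 9 (Y = (-1*(-4) - 1)**2 = (4 - 1)**2 = 3**2 = 9)
y(v) = 9 + v (y(v) = v + 9 = 9 + v)
(sqrt(1397 - 1513) + y(-16))/(4272 + L) = (sqrt(1397 - 1513) + (9 - 16))/(4272 + 1746) = (sqrt(-116) - 7)/6018 = (2*I*sqrt(29) - 7)*(1/6018) = (-7 + 2*I*sqrt(29))*(1/6018) = -7/6018 + I*sqrt(29)/3009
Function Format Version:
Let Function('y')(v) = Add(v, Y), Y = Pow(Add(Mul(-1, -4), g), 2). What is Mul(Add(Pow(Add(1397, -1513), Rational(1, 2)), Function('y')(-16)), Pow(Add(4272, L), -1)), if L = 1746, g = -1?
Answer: Add(Rational(-7, 6018), Mul(Rational(1, 3009), I, Pow(29, Rational(1, 2)))) ≈ Add(-0.0011632, Mul(0.0017897, I))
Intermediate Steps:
Y = 9 (Y = Pow(Add(Mul(-1, -4), -1), 2) = Pow(Add(4, -1), 2) = Pow(3, 2) = 9)
Function('y')(v) = Add(9, v) (Function('y')(v) = Add(v, 9) = Add(9, v))
Mul(Add(Pow(Add(1397, -1513), Rational(1, 2)), Function('y')(-16)), Pow(Add(4272, L), -1)) = Mul(Add(Pow(Add(1397, -1513), Rational(1, 2)), Add(9, -16)), Pow(Add(4272, 1746), -1)) = Mul(Add(Pow(-116, Rational(1, 2)), -7), Pow(6018, -1)) = Mul(Add(Mul(2, I, Pow(29, Rational(1, 2))), -7), Rational(1, 6018)) = Mul(Add(-7, Mul(2, I, Pow(29, Rational(1, 2)))), Rational(1, 6018)) = Add(Rational(-7, 6018), Mul(Rational(1, 3009), I, Pow(29, Rational(1, 2))))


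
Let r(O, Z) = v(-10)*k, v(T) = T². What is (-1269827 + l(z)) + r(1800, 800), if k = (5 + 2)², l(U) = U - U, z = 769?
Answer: -1264927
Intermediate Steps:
l(U) = 0
k = 49 (k = 7² = 49)
r(O, Z) = 4900 (r(O, Z) = (-10)²*49 = 100*49 = 4900)
(-1269827 + l(z)) + r(1800, 800) = (-1269827 + 0) + 4900 = -1269827 + 4900 = -1264927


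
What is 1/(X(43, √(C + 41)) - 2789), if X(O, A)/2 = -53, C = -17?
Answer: -1/2895 ≈ -0.00034542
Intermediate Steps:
X(O, A) = -106 (X(O, A) = 2*(-53) = -106)
1/(X(43, √(C + 41)) - 2789) = 1/(-106 - 2789) = 1/(-2895) = -1/2895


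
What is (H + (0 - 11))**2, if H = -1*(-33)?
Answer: 484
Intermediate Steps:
H = 33
(H + (0 - 11))**2 = (33 + (0 - 11))**2 = (33 - 11)**2 = 22**2 = 484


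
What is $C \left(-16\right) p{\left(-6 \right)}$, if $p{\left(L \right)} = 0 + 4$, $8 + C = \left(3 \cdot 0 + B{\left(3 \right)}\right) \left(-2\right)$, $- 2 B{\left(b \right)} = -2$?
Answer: $640$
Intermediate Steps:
$B{\left(b \right)} = 1$ ($B{\left(b \right)} = \left(- \frac{1}{2}\right) \left(-2\right) = 1$)
$C = -10$ ($C = -8 + \left(3 \cdot 0 + 1\right) \left(-2\right) = -8 + \left(0 + 1\right) \left(-2\right) = -8 + 1 \left(-2\right) = -8 - 2 = -10$)
$p{\left(L \right)} = 4$
$C \left(-16\right) p{\left(-6 \right)} = \left(-10\right) \left(-16\right) 4 = 160 \cdot 4 = 640$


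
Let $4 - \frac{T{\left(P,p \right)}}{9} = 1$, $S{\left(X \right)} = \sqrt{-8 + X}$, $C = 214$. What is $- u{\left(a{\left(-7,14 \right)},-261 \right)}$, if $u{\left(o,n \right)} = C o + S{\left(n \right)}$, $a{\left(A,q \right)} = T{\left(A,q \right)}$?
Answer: $-5778 - i \sqrt{269} \approx -5778.0 - 16.401 i$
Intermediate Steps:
$T{\left(P,p \right)} = 27$ ($T{\left(P,p \right)} = 36 - 9 = 27$)
$a{\left(A,q \right)} = 27$
$u{\left(o,n \right)} = \sqrt{-8 + n} + 214 o$ ($u{\left(o,n \right)} = 214 o + \sqrt{-8 + n} = \sqrt{-8 + n} + 214 o$)
$- u{\left(a{\left(-7,14 \right)},-261 \right)} = - (\sqrt{-8 - 261} + 214 \cdot 27) = - (\sqrt{-269} + 5778) = - (i \sqrt{269} + 5778) = - (5778 + i \sqrt{269}) = -5778 - i \sqrt{269}$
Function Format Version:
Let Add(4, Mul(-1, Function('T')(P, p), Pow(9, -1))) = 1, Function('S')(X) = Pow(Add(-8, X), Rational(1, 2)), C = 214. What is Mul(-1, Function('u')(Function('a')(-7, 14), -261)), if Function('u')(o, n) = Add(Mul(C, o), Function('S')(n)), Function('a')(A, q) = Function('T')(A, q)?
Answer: Add(-5778, Mul(-1, I, Pow(269, Rational(1, 2)))) ≈ Add(-5778.0, Mul(-16.401, I))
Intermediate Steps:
Function('T')(P, p) = 27 (Function('T')(P, p) = Add(36, Mul(-9, 1)) = Add(36, -9) = 27)
Function('a')(A, q) = 27
Function('u')(o, n) = Add(Pow(Add(-8, n), Rational(1, 2)), Mul(214, o)) (Function('u')(o, n) = Add(Mul(214, o), Pow(Add(-8, n), Rational(1, 2))) = Add(Pow(Add(-8, n), Rational(1, 2)), Mul(214, o)))
Mul(-1, Function('u')(Function('a')(-7, 14), -261)) = Mul(-1, Add(Pow(Add(-8, -261), Rational(1, 2)), Mul(214, 27))) = Mul(-1, Add(Pow(-269, Rational(1, 2)), 5778)) = Mul(-1, Add(Mul(I, Pow(269, Rational(1, 2))), 5778)) = Mul(-1, Add(5778, Mul(I, Pow(269, Rational(1, 2))))) = Add(-5778, Mul(-1, I, Pow(269, Rational(1, 2))))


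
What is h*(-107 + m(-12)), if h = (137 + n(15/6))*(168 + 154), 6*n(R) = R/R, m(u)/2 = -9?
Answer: -16562875/3 ≈ -5.5210e+6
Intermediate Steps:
m(u) = -18 (m(u) = 2*(-9) = -18)
n(R) = ⅙ (n(R) = (R/R)/6 = (⅙)*1 = ⅙)
h = 132503/3 (h = (137 + ⅙)*(168 + 154) = (823/6)*322 = 132503/3 ≈ 44168.)
h*(-107 + m(-12)) = 132503*(-107 - 18)/3 = (132503/3)*(-125) = -16562875/3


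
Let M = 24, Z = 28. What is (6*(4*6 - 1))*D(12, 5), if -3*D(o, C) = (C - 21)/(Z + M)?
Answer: 184/13 ≈ 14.154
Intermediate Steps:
D(o, C) = 7/52 - C/156 (D(o, C) = -(C - 21)/(3*(28 + 24)) = -(-21 + C)/(3*52) = -(-21/52 + C/52)/3 = 7/52 - C/156)
(6*(4*6 - 1))*D(12, 5) = (6*(4*6 - 1))*(7/52 - 1/156*5) = (6*(24 - 1))*(7/52 - 5/156) = (6*23)*(4/39) = 138*(4/39) = 184/13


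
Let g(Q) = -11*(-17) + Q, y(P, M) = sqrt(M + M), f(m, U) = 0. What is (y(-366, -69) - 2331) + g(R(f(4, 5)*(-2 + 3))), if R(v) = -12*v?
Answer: -2144 + I*sqrt(138) ≈ -2144.0 + 11.747*I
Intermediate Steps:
y(P, M) = sqrt(2)*sqrt(M) (y(P, M) = sqrt(2*M) = sqrt(2)*sqrt(M))
g(Q) = 187 + Q
(y(-366, -69) - 2331) + g(R(f(4, 5)*(-2 + 3))) = (sqrt(2)*sqrt(-69) - 2331) + (187 - 0*(-2 + 3)) = (sqrt(2)*(I*sqrt(69)) - 2331) + (187 - 0) = (I*sqrt(138) - 2331) + (187 - 12*0) = (-2331 + I*sqrt(138)) + (187 + 0) = (-2331 + I*sqrt(138)) + 187 = -2144 + I*sqrt(138)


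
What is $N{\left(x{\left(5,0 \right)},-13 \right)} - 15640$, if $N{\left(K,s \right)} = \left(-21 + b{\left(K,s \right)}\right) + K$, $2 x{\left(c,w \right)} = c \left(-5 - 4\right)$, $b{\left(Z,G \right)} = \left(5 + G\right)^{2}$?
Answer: $- \frac{31239}{2} \approx -15620.0$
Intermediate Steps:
$x{\left(c,w \right)} = - \frac{9 c}{2}$ ($x{\left(c,w \right)} = \frac{c \left(-5 - 4\right)}{2} = \frac{c \left(-9\right)}{2} = \frac{\left(-9\right) c}{2} = - \frac{9 c}{2}$)
$N{\left(K,s \right)} = -21 + K + \left(5 + s\right)^{2}$ ($N{\left(K,s \right)} = \left(-21 + \left(5 + s\right)^{2}\right) + K = -21 + K + \left(5 + s\right)^{2}$)
$N{\left(x{\left(5,0 \right)},-13 \right)} - 15640 = \left(-21 - \frac{45}{2} + \left(5 - 13\right)^{2}\right) - 15640 = \left(-21 - \frac{45}{2} + \left(-8\right)^{2}\right) - 15640 = \left(-21 - \frac{45}{2} + 64\right) - 15640 = \frac{41}{2} - 15640 = - \frac{31239}{2}$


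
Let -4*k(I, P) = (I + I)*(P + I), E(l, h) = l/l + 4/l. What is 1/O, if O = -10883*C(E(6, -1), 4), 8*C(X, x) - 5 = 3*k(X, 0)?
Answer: -48/54415 ≈ -0.00088211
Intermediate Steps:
E(l, h) = 1 + 4/l
k(I, P) = -I*(I + P)/2 (k(I, P) = -(I + I)*(P + I)/4 = -2*I*(I + P)/4 = -I*(I + P)/2)
C(X, x) = 5/8 - 3*X²/16 (C(X, x) = 5/8 + (3*(-X*(X + 0)/2))/8 = 5/8 + (3*(-X*X/2))/8 = 5/8 + (3*(-X²/2))/8 = 5/8 + (-3*X²/2)/8 = 5/8 - 3*X²/16)
O = -54415/48 (O = -10883*(5/8 - 3*(4 + 6)²/36/16) = -10883*(5/8 - 3*((⅙)*10)²/16) = -10883*(5/8 - 3*(5/3)²/16) = -10883*(5/8 - 3/16*25/9) = -10883*(5/8 - 25/48) = -10883*5/48 = -54415/48 ≈ -1133.6)
1/O = 1/(-54415/48) = -48/54415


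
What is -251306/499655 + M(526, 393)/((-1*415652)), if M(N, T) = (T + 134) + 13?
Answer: -26181413803/51920650015 ≈ -0.50426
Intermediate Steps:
M(N, T) = 147 + T (M(N, T) = (134 + T) + 13 = 147 + T)
-251306/499655 + M(526, 393)/((-1*415652)) = -251306/499655 + (147 + 393)/((-1*415652)) = -251306*1/499655 + 540/(-415652) = -251306/499655 + 540*(-1/415652) = -251306/499655 - 135/103913 = -26181413803/51920650015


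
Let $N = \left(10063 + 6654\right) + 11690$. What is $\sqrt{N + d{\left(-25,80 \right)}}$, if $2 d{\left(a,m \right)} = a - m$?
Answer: $\frac{3 \sqrt{12602}}{2} \approx 168.39$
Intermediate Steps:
$d{\left(a,m \right)} = \frac{a}{2} - \frac{m}{2}$ ($d{\left(a,m \right)} = \frac{a - m}{2} = \frac{a}{2} - \frac{m}{2}$)
$N = 28407$ ($N = 16717 + 11690 = 28407$)
$\sqrt{N + d{\left(-25,80 \right)}} = \sqrt{28407 + \left(\frac{1}{2} \left(-25\right) - 40\right)} = \sqrt{28407 - \frac{105}{2}} = \sqrt{\frac{56709}{2}} = \frac{3 \sqrt{12602}}{2}$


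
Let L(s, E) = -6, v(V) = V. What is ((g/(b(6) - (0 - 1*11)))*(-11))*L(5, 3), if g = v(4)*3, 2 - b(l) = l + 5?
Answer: 396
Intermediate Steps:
b(l) = -3 - l (b(l) = 2 - (l + 5) = 2 - (5 + l) = 2 + (-5 - l) = -3 - l)
g = 12 (g = 4*3 = 12)
((g/(b(6) - (0 - 1*11)))*(-11))*L(5, 3) = ((12/((-3 - 1*6) - (0 - 1*11)))*(-11))*(-6) = ((12/((-3 - 6) - (0 - 11)))*(-11))*(-6) = ((12/(-9 - 1*(-11)))*(-11))*(-6) = ((12/(-9 + 11))*(-11))*(-6) = ((12/2)*(-11))*(-6) = ((12*(½))*(-11))*(-6) = (6*(-11))*(-6) = -66*(-6) = 396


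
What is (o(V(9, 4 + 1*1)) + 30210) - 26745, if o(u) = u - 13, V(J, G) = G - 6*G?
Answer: 3427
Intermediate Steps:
V(J, G) = -5*G
o(u) = -13 + u
(o(V(9, 4 + 1*1)) + 30210) - 26745 = ((-13 - 5*(4 + 1*1)) + 30210) - 26745 = ((-13 - 5*(4 + 1)) + 30210) - 26745 = ((-13 - 5*5) + 30210) - 26745 = ((-13 - 25) + 30210) - 26745 = (-38 + 30210) - 26745 = 30172 - 26745 = 3427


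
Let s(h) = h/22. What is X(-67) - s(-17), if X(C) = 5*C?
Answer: -7353/22 ≈ -334.23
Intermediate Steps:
s(h) = h/22 (s(h) = h*(1/22) = h/22)
X(-67) - s(-17) = 5*(-67) - (-17)/22 = -335 - 1*(-17/22) = -335 + 17/22 = -7353/22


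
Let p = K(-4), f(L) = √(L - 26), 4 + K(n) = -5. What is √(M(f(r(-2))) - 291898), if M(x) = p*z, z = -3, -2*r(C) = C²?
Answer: I*√291871 ≈ 540.25*I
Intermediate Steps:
r(C) = -C²/2
K(n) = -9 (K(n) = -4 - 5 = -9)
f(L) = √(-26 + L)
p = -9
M(x) = 27 (M(x) = -9*(-3) = 27)
√(M(f(r(-2))) - 291898) = √(27 - 291898) = √(-291871) = I*√291871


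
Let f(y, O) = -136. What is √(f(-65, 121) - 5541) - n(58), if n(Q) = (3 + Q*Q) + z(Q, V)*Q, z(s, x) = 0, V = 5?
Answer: -3367 + I*√5677 ≈ -3367.0 + 75.346*I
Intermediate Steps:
n(Q) = 3 + Q² (n(Q) = (3 + Q*Q) + 0*Q = (3 + Q²) + 0 = 3 + Q²)
√(f(-65, 121) - 5541) - n(58) = √(-136 - 5541) - (3 + 58²) = √(-5677) - (3 + 3364) = I*√5677 - 1*3367 = I*√5677 - 3367 = -3367 + I*√5677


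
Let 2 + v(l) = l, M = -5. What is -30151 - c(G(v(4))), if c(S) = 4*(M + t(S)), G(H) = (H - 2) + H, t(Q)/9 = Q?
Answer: -30203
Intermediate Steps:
t(Q) = 9*Q
v(l) = -2 + l
G(H) = -2 + 2*H (G(H) = (-2 + H) + H = -2 + 2*H)
c(S) = -20 + 36*S (c(S) = 4*(-5 + 9*S) = -20 + 36*S)
-30151 - c(G(v(4))) = -30151 - (-20 + 36*(-2 + 2*(-2 + 4))) = -30151 - (-20 + 36*(-2 + 2*2)) = -30151 - (-20 + 36*(-2 + 4)) = -30151 - (-20 + 36*2) = -30151 - (-20 + 72) = -30151 - 1*52 = -30151 - 52 = -30203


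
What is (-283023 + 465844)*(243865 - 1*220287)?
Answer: 4310553538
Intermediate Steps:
(-283023 + 465844)*(243865 - 1*220287) = 182821*(243865 - 220287) = 182821*23578 = 4310553538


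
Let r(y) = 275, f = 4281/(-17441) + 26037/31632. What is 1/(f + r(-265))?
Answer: 183897904/50678155175 ≈ 0.0036287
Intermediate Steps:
f = 106231575/183897904 (f = 4281*(-1/17441) + 26037*(1/31632) = -4281/17441 + 8679/10544 = 106231575/183897904 ≈ 0.57767)
1/(f + r(-265)) = 1/(106231575/183897904 + 275) = 1/(50678155175/183897904) = 183897904/50678155175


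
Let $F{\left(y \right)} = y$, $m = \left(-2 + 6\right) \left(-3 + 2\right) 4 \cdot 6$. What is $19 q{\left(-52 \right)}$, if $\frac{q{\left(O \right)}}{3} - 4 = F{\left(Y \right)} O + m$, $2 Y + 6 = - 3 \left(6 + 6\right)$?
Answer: $57000$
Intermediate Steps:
$Y = -21$ ($Y = -3 + \frac{\left(-3\right) \left(6 + 6\right)}{2} = -3 + \frac{\left(-3\right) 12}{2} = -3 + \frac{1}{2} \left(-36\right) = -3 - 18 = -21$)
$m = -96$ ($m = 4 \left(-1\right) 4 \cdot 6 = \left(-4\right) 4 \cdot 6 = \left(-16\right) 6 = -96$)
$q{\left(O \right)} = -276 - 63 O$ ($q{\left(O \right)} = 12 + 3 \left(- 21 O - 96\right) = 12 + 3 \left(-96 - 21 O\right) = 12 - \left(288 + 63 O\right) = -276 - 63 O$)
$19 q{\left(-52 \right)} = 19 \left(-276 - -3276\right) = 19 \left(-276 + 3276\right) = 19 \cdot 3000 = 57000$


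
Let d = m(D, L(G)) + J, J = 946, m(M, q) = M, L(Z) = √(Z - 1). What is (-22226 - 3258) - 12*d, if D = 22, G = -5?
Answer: -37100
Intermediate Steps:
L(Z) = √(-1 + Z)
d = 968 (d = 22 + 946 = 968)
(-22226 - 3258) - 12*d = (-22226 - 3258) - 12*968 = -25484 - 11616 = -37100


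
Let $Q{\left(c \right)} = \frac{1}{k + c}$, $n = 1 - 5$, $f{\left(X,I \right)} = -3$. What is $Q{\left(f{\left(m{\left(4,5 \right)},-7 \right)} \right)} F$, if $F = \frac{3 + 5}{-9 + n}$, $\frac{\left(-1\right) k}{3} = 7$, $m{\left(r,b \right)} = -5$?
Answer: $\frac{1}{39} \approx 0.025641$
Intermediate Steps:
$k = -21$ ($k = \left(-3\right) 7 = -21$)
$n = -4$ ($n = 1 - 5 = -4$)
$Q{\left(c \right)} = \frac{1}{-21 + c}$
$F = - \frac{8}{13}$ ($F = \frac{3 + 5}{-9 - 4} = \frac{8}{-13} = 8 \left(- \frac{1}{13}\right) = - \frac{8}{13} \approx -0.61539$)
$Q{\left(f{\left(m{\left(4,5 \right)},-7 \right)} \right)} F = \frac{1}{-21 - 3} \left(- \frac{8}{13}\right) = \frac{1}{-24} \left(- \frac{8}{13}\right) = \left(- \frac{1}{24}\right) \left(- \frac{8}{13}\right) = \frac{1}{39}$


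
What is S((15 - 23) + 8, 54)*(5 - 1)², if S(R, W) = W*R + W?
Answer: 864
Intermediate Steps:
S(R, W) = W + R*W (S(R, W) = R*W + W = W + R*W)
S((15 - 23) + 8, 54)*(5 - 1)² = (54*(1 + ((15 - 23) + 8)))*(5 - 1)² = (54*(1 + (-8 + 8)))*4² = (54*(1 + 0))*16 = (54*1)*16 = 54*16 = 864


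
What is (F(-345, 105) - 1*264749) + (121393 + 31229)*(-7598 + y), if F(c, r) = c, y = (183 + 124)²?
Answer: 13224583828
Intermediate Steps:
y = 94249 (y = 307² = 94249)
(F(-345, 105) - 1*264749) + (121393 + 31229)*(-7598 + y) = (-345 - 1*264749) + (121393 + 31229)*(-7598 + 94249) = (-345 - 264749) + 152622*86651 = -265094 + 13224848922 = 13224583828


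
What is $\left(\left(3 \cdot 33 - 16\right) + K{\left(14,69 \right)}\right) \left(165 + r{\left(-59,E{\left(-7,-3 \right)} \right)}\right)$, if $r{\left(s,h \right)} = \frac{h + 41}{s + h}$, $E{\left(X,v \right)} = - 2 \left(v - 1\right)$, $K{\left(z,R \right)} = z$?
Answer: $\frac{811502}{51} \approx 15912.0$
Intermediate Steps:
$E{\left(X,v \right)} = 2 - 2 v$ ($E{\left(X,v \right)} = - 2 \left(-1 + v\right) = 2 - 2 v$)
$r{\left(s,h \right)} = \frac{41 + h}{h + s}$
$\left(\left(3 \cdot 33 - 16\right) + K{\left(14,69 \right)}\right) \left(165 + r{\left(-59,E{\left(-7,-3 \right)} \right)}\right) = \left(\left(3 \cdot 33 - 16\right) + 14\right) \left(165 + \frac{41 + \left(2 - -6\right)}{\left(2 - -6\right) - 59}\right) = \left(\left(99 - 16\right) + 14\right) \left(165 + \frac{41 + \left(2 + 6\right)}{\left(2 + 6\right) - 59}\right) = \left(83 + 14\right) \left(165 + \frac{41 + 8}{8 - 59}\right) = 97 \left(165 + \frac{1}{-51} \cdot 49\right) = 97 \left(165 - \frac{49}{51}\right) = 97 \cdot \frac{8366}{51} = \frac{811502}{51}$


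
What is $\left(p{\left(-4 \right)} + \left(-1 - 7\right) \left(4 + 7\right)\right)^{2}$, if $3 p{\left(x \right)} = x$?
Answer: $\frac{71824}{9} \approx 7980.4$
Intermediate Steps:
$p{\left(x \right)} = \frac{x}{3}$
$\left(p{\left(-4 \right)} + \left(-1 - 7\right) \left(4 + 7\right)\right)^{2} = \left(\frac{1}{3} \left(-4\right) + \left(-1 - 7\right) \left(4 + 7\right)\right)^{2} = \left(- \frac{4}{3} - 88\right)^{2} = \left(- \frac{268}{3}\right)^{2} = \frac{71824}{9}$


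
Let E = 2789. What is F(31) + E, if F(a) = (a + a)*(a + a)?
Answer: 6633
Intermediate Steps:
F(a) = 4*a**2 (F(a) = (2*a)*(2*a) = 4*a**2)
F(31) + E = 4*31**2 + 2789 = 4*961 + 2789 = 3844 + 2789 = 6633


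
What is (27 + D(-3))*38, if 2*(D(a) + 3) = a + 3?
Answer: 912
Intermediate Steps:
D(a) = -3/2 + a/2 (D(a) = -3 + (a + 3)/2 = -3 + (3 + a)/2 = -3 + (3/2 + a/2) = -3/2 + a/2)
(27 + D(-3))*38 = (27 + (-3/2 + (½)*(-3)))*38 = (27 + (-3/2 - 3/2))*38 = (27 - 3)*38 = 24*38 = 912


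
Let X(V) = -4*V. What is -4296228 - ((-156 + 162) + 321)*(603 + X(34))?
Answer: -4448937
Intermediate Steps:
-4296228 - ((-156 + 162) + 321)*(603 + X(34)) = -4296228 - ((-156 + 162) + 321)*(603 - 4*34) = -4296228 - (6 + 321)*(603 - 136) = -4296228 - 327*467 = -4296228 - 1*152709 = -4296228 - 152709 = -4448937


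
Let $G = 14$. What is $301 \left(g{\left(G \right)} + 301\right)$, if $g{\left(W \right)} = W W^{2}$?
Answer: $916545$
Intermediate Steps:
$g{\left(W \right)} = W^{3}$
$301 \left(g{\left(G \right)} + 301\right) = 301 \left(14^{3} + 301\right) = 301 \left(2744 + 301\right) = 301 \cdot 3045 = 916545$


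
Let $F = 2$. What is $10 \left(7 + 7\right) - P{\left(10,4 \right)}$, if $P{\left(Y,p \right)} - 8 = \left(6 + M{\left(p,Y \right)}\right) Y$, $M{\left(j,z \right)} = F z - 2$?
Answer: $-108$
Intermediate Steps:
$M{\left(j,z \right)} = -2 + 2 z$ ($M{\left(j,z \right)} = 2 z - 2 = -2 + 2 z$)
$P{\left(Y,p \right)} = 8 + Y \left(4 + 2 Y\right)$ ($P{\left(Y,p \right)} = 8 + \left(6 + \left(-2 + 2 Y\right)\right) Y = 8 + \left(4 + 2 Y\right) Y = 8 + Y \left(4 + 2 Y\right)$)
$10 \left(7 + 7\right) - P{\left(10,4 \right)} = 10 \left(7 + 7\right) - \left(8 + 2 \cdot 10^{2} + 4 \cdot 10\right) = 10 \cdot 14 - \left(8 + 2 \cdot 100 + 40\right) = 140 - \left(8 + 200 + 40\right) = 140 - 248 = -108$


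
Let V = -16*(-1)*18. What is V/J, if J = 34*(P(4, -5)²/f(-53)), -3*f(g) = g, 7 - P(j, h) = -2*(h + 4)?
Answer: 2544/425 ≈ 5.9859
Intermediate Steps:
P(j, h) = 15 + 2*h (P(j, h) = 7 - (-2)*(h + 4) = 7 - (-2)*(4 + h) = 7 - (-8 - 2*h) = 7 + (8 + 2*h) = 15 + 2*h)
V = 288 (V = 16*18 = 288)
f(g) = -g/3
J = 2550/53 (J = 34*((15 + 2*(-5))²/((-⅓*(-53)))) = 34*((15 - 10)²/(53/3)) = 34*(5²*(3/53)) = 34*(25*(3/53)) = 34*(75/53) = 2550/53 ≈ 48.113)
V/J = 288/(2550/53) = 288*(53/2550) = 2544/425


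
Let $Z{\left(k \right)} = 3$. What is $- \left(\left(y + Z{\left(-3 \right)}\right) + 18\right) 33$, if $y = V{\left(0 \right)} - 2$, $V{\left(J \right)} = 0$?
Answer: $-627$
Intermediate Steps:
$y = -2$ ($y = 0 - 2 = -2$)
$- \left(\left(y + Z{\left(-3 \right)}\right) + 18\right) 33 = - \left(\left(-2 + 3\right) + 18\right) 33 = - \left(1 + 18\right) 33 = - 19 \cdot 33 = \left(-1\right) 627 = -627$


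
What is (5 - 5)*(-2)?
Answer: 0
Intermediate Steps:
(5 - 5)*(-2) = 0*(-2) = 0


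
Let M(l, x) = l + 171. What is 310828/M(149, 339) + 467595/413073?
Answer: 3570674579/3671760 ≈ 972.47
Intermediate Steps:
M(l, x) = 171 + l
310828/M(149, 339) + 467595/413073 = 310828/(171 + 149) + 467595/413073 = 310828/320 + 467595*(1/413073) = 310828*(1/320) + 51955/45897 = 77707/80 + 51955/45897 = 3570674579/3671760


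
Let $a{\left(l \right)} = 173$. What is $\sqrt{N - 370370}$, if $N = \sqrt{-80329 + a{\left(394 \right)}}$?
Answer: $\sqrt{-370370 + 2 i \sqrt{20039}} \approx 0.233 + 608.58 i$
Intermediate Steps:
$N = 2 i \sqrt{20039}$ ($N = \sqrt{-80329 + 173} = \sqrt{-80156} = 2 i \sqrt{20039} \approx 283.12 i$)
$\sqrt{N - 370370} = \sqrt{2 i \sqrt{20039} - 370370} = \sqrt{-370370 + 2 i \sqrt{20039}}$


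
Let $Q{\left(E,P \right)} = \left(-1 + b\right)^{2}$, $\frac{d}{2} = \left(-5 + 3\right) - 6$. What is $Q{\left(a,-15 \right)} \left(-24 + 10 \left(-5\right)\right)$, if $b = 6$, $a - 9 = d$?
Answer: $-1850$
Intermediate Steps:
$d = -16$ ($d = 2 \left(\left(-5 + 3\right) - 6\right) = 2 \left(-2 - 6\right) = 2 \left(-8\right) = -16$)
$a = -7$ ($a = 9 - 16 = -7$)
$Q{\left(E,P \right)} = 25$ ($Q{\left(E,P \right)} = \left(-1 + 6\right)^{2} = 5^{2} = 25$)
$Q{\left(a,-15 \right)} \left(-24 + 10 \left(-5\right)\right) = 25 \left(-24 + 10 \left(-5\right)\right) = 25 \left(-24 - 50\right) = 25 \left(-74\right) = -1850$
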